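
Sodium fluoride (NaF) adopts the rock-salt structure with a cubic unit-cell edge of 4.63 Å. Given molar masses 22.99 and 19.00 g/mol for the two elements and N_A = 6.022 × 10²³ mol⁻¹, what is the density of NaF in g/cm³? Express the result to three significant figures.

The rock-salt structure contains Z = 4 formula units per cell; M(NaF) = 22.99 + 19.00 = 41.99 g/mol.
a³ = (4.630 × 10^-8 cm)³ = 9.925 × 10^-23 cm³.
ρ = 4 × 41.99 / (6.022 × 10²³ × 9.925 × 10^-23) = 2.810 g/cm³.

2.81 g/cm³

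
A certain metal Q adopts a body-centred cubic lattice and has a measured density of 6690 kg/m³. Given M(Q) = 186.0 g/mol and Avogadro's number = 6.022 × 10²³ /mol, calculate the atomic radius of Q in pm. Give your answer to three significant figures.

For a BCC cell (Z = 2), a³ = Z·M/(N_A·ρ) = 2 × 186.0 / (6.022 × 10²³ × 6.690) = 9.234 × 10^-23 cm³, so a = 4.520 × 10^-8 cm = 452.0 pm.
Atoms touch along the body diagonal, so √3·a = 4r, so r = 0.4330 × a = 196 pm.

196 pm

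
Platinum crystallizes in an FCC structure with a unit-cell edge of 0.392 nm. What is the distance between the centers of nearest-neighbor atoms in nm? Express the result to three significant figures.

0.277 nm

In an FCC structure, atoms touch along the face diagonal, so √2·a = 4r; the nearest-neighbor distance equals 2r = 0.7071·a.
d = 0.7071 × 0.392 = 0.277 nm.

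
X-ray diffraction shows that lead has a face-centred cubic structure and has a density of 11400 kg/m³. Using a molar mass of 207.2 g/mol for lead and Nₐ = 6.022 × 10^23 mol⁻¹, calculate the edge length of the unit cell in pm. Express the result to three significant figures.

With Z = 4 atoms per FCC cell, a³ = Z·M/(N_A·ρ) = 4 × 207.2 / (6.022 × 10²³ × 11.40 g/cm³) = 1.207 × 10^-22 cm³.
a = (1.207 × 10^-22)^(1/3) = 4.942 × 10^-8 cm = 494 pm.

494 pm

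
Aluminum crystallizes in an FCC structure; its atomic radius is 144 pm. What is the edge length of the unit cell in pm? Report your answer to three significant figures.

407 pm

In an FCC lattice, atoms touch along the face diagonal, so √2·a = 4r.
a = 4r/√2 = 4 × 144 / 1.4142 = 407 pm.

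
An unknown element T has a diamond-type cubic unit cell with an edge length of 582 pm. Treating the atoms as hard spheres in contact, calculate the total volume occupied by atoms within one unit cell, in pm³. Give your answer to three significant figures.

6.70 × 10^7 pm³

In a diamond cubic lattice nearest neighbors lie along the body diagonal with √3·a = 8r, so r = 0.2165a = 126.0 pm.
V_atoms = Z × (4/3)πr³ = 8 × (4/3)π × (126.0)³ = 6.70 × 10^7 pm³.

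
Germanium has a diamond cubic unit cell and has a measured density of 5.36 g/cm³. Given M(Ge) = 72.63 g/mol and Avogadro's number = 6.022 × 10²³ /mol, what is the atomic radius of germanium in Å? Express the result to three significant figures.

1.22 Å

For a diamond cubic cell (Z = 8), a³ = Z·M/(N_A·ρ) = 8 × 72.63 / (6.022 × 10²³ × 5.360) = 1.800 × 10^-22 cm³, so a = 5.646 × 10^-8 cm = 5.646 Å.
Nearest neighbors lie along the body diagonal with √3·a = 8r, so r = 0.2165 × a = 1.22 Å.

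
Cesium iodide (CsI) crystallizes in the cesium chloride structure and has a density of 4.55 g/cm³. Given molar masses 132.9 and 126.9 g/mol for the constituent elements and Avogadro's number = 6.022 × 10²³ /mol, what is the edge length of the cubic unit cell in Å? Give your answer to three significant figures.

M(CsI) = 259.8 g/mol; Z = 1 formula unit per cell.
a³ = Z·M/(N_A·ρ) = 1 × 259.8 / (6.022 × 10²³ × 4.55) = 9.482 × 10^-23 cm³, so a = 4.560 × 10^-8 cm = 4.56 Å.

4.56 Å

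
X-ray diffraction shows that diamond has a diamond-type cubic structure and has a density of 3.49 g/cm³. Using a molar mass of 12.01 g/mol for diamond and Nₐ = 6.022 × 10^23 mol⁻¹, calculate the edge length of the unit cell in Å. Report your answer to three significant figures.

3.58 Å

With Z = 8 atoms per diamond cubic cell, a³ = Z·M/(N_A·ρ) = 8 × 12.01 / (6.022 × 10²³ × 3.490 g/cm³) = 4.572 × 10^-23 cm³.
a = (4.572 × 10^-23)^(1/3) = 3.576 × 10^-8 cm = 3.58 Å.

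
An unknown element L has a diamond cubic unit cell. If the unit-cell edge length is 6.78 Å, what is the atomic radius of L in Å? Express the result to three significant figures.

In a diamond cubic lattice, nearest neighbors lie along the body diagonal with √3·a = 8r.
r = √3·a/8 = 1.7321 × 6.78 / 8 = 1.47 Å.

1.47 Å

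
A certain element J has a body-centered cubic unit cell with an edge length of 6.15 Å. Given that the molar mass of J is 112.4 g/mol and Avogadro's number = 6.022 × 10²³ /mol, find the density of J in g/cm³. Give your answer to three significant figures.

1.60 g/cm³

A BCC unit cell contains Z = 2 atoms.
Cell volume: a³ = (6.15 Å)³ = (6.150 × 10^-8 cm)³ = 2.326 × 10^-22 cm³.
ρ = Z·M/(N_A·a³) = 2 × 112.4 / (6.022 × 10²³ × 2.326 × 10^-22) = 1.605 g/cm³.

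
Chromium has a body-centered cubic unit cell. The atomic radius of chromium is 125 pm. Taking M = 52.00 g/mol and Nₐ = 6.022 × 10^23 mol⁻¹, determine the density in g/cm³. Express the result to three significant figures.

7.18 g/cm³

In a BCC lattice, atoms touch along the body diagonal, so √3·a = 4r, giving a = 288.7 pm = 2.887 × 10^-8 cm.
With Z = 2, ρ = Z·M/(N_A·a³) = 2 × 52.00 / (6.022 × 10²³ × 2.406 × 10^-23) = 7.179 g/cm³.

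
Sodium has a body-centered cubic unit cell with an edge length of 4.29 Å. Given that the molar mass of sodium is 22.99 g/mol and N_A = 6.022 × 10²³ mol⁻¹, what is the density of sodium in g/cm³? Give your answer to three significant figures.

A BCC unit cell contains Z = 2 atoms.
Cell volume: a³ = (4.29 Å)³ = (4.290 × 10^-8 cm)³ = 7.895 × 10^-23 cm³.
ρ = Z·M/(N_A·a³) = 2 × 22.99 / (6.022 × 10²³ × 7.895 × 10^-23) = 0.9671 g/cm³.

0.967 g/cm³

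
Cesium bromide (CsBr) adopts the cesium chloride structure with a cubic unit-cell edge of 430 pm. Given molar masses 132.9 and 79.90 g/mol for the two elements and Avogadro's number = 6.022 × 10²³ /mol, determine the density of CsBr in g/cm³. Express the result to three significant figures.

The cesium chloride structure contains Z = 1 formula unit per cell; M(CsBr) = 132.9 + 79.90 = 212.8 g/mol.
a³ = (4.300 × 10^-8 cm)³ = 7.951 × 10^-23 cm³.
ρ = 1 × 212.8 / (6.022 × 10²³ × 7.951 × 10^-23) = 4.445 g/cm³.

4.44 g/cm³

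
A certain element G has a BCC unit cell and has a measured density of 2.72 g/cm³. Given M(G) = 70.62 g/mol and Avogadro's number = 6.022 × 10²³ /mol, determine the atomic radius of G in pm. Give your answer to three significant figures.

For a BCC cell (Z = 2), a³ = Z·M/(N_A·ρ) = 2 × 70.62 / (6.022 × 10²³ × 2.720) = 8.623 × 10^-23 cm³, so a = 4.418 × 10^-8 cm = 441.8 pm.
Atoms touch along the body diagonal, so √3·a = 4r, so r = 0.4330 × a = 191 pm.

191 pm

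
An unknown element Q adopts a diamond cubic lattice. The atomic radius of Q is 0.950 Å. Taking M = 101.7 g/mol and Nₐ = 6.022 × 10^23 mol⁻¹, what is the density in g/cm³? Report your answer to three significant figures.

16.0 g/cm³

In a diamond cubic lattice, nearest neighbors lie along the body diagonal with √3·a = 8r, giving a = 4.388 Å = 4.388 × 10^-8 cm.
With Z = 8, ρ = Z·M/(N_A·a³) = 8 × 101.7 / (6.022 × 10²³ × 8.448 × 10^-23) = 15.99 g/cm³.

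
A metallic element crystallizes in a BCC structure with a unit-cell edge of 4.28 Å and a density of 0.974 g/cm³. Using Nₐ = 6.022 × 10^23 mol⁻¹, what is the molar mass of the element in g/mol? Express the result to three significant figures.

23.0 g/mol

A BCC cell has Z = 2 atoms; a = 4.280 × 10^-8 cm.
M = ρ·N_A·a³/Z = 0.974 × 6.022 × 10²³ × 7.840 × 10^-23 / 2 = 23.0 g/mol.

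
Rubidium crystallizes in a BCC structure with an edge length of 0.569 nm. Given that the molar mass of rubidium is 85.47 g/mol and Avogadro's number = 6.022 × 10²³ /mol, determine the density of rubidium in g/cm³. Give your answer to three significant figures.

A BCC unit cell contains Z = 2 atoms.
Cell volume: a³ = (0.569 nm)³ = (5.690 × 10^-8 cm)³ = 1.842 × 10^-22 cm³.
ρ = Z·M/(N_A·a³) = 2 × 85.47 / (6.022 × 10²³ × 1.842 × 10^-22) = 1.541 g/cm³.

1.54 g/cm³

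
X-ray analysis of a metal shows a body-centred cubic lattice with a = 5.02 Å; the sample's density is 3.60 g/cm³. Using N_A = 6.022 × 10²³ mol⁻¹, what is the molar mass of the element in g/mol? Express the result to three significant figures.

A BCC cell has Z = 2 atoms; a = 5.020 × 10^-8 cm.
M = ρ·N_A·a³/Z = 3.60 × 6.022 × 10²³ × 1.265 × 10^-22 / 2 = 137 g/mol.

137 g/mol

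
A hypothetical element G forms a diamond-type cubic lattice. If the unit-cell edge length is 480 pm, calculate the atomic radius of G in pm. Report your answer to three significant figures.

104 pm

In a diamond cubic lattice, nearest neighbors lie along the body diagonal with √3·a = 8r.
r = √3·a/8 = 1.7321 × 480 / 8 = 104 pm.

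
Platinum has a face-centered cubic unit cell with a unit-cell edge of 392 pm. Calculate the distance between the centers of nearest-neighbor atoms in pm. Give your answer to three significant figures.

277 pm

In an FCC structure, atoms touch along the face diagonal, so √2·a = 4r; the nearest-neighbor distance equals 2r = 0.7071·a.
d = 0.7071 × 392 = 277 pm.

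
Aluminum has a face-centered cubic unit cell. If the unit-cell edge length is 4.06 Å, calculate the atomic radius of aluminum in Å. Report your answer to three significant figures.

In an FCC lattice, atoms touch along the face diagonal, so √2·a = 4r.
r = √2·a/4 = 1.4142 × 4.06 / 4 = 1.44 Å.

1.44 Å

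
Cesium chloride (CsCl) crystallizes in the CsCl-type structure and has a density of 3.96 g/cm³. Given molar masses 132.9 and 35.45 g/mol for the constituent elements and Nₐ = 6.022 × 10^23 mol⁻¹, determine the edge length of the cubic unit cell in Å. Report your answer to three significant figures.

4.13 Å

M(CsCl) = 168.35 g/mol; Z = 1 formula unit per cell.
a³ = Z·M/(N_A·ρ) = 1 × 168.35 / (6.022 × 10²³ × 3.96) = 7.060 × 10^-23 cm³, so a = 4.133 × 10^-8 cm = 4.13 Å.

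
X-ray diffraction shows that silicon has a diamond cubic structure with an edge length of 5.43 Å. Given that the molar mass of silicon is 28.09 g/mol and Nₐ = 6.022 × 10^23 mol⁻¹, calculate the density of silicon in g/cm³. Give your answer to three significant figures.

2.33 g/cm³

A diamond cubic unit cell contains Z = 8 atoms.
Cell volume: a³ = (5.43 Å)³ = (5.430 × 10^-8 cm)³ = 1.601 × 10^-22 cm³.
ρ = Z·M/(N_A·a³) = 8 × 28.09 / (6.022 × 10²³ × 1.601 × 10^-22) = 2.331 g/cm³.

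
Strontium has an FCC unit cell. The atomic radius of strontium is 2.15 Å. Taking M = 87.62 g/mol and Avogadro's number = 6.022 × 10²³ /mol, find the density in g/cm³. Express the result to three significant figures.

In an FCC lattice, atoms touch along the face diagonal, so √2·a = 4r, giving a = 6.081 Å = 6.081 × 10^-8 cm.
With Z = 4, ρ = Z·M/(N_A·a³) = 4 × 87.62 / (6.022 × 10²³ × 2.249 × 10^-22) = 2.588 g/cm³.

2.59 g/cm³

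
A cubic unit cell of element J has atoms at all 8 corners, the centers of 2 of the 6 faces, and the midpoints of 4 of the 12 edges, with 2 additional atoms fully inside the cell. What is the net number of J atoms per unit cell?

5

Corner atoms are shared by 8 cells (1/8 each), face atoms by 2 (1/2 each), edge atoms by 4 (1/4 each), interior atoms are unshared.
Net atoms = 8 × 1/8 + 2 × 1/2 + 4 × 1/4 + 2 = 1 + 1 + 1 + 2 = 5.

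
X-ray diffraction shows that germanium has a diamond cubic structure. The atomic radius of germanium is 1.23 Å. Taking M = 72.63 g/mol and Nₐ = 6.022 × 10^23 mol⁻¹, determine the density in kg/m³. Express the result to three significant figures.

5260 kg/m³

In a diamond cubic lattice, nearest neighbors lie along the body diagonal with √3·a = 8r, giving a = 5.681 Å = 5.681 × 10^-8 cm.
With Z = 8, ρ = Z·M/(N_A·a³) = 8 × 72.63 / (6.022 × 10²³ × 1.834 × 10^-22) = 5.262 g/cm³ = 5260 kg/m³.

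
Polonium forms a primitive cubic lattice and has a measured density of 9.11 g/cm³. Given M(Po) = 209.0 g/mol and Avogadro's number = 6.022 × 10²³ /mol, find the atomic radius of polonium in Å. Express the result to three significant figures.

For a simple cubic cell (Z = 1), a³ = Z·M/(N_A·ρ) = 1 × 209.0 / (6.022 × 10²³ × 9.110) = 3.810 × 10^-23 cm³, so a = 3.365 × 10^-8 cm = 3.365 Å.
Atoms touch along the cell edge, so a = 2r, so r = 0.5000 × a = 1.68 Å.

1.68 Å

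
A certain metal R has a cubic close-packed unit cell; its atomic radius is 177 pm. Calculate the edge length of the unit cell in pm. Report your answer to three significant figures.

501 pm

In an FCC lattice, atoms touch along the face diagonal, so √2·a = 4r.
a = 4r/√2 = 4 × 177 / 1.4142 = 501 pm.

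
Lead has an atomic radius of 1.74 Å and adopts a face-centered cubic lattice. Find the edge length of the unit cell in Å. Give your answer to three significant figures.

In an FCC lattice, atoms touch along the face diagonal, so √2·a = 4r.
a = 4r/√2 = 4 × 1.74 / 1.4142 = 4.92 Å.

4.92 Å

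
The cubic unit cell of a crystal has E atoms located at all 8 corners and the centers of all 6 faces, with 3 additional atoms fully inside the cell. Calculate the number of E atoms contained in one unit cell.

7

Corner atoms are shared by 8 cells (1/8 each), face atoms by 2 (1/2 each), interior atoms are unshared.
Net atoms = 8 × 1/8 + 6 × 1/2 + 3 = 1 + 3 + 3 = 7.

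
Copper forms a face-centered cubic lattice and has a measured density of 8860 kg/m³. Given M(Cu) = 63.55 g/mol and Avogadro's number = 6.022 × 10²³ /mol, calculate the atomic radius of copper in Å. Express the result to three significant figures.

1.28 Å

For an FCC cell (Z = 4), a³ = Z·M/(N_A·ρ) = 4 × 63.55 / (6.022 × 10²³ × 8.860) = 4.764 × 10^-23 cm³, so a = 3.625 × 10^-8 cm = 3.625 Å.
Atoms touch along the face diagonal, so √2·a = 4r, so r = 0.3536 × a = 1.28 Å.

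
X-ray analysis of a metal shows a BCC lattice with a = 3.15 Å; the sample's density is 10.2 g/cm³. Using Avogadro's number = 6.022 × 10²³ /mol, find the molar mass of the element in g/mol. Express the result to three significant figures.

A BCC cell has Z = 2 atoms; a = 3.150 × 10^-8 cm.
M = ρ·N_A·a³/Z = 10.2 × 6.022 × 10²³ × 3.126 × 10^-23 / 2 = 96.0 g/mol.

96.0 g/mol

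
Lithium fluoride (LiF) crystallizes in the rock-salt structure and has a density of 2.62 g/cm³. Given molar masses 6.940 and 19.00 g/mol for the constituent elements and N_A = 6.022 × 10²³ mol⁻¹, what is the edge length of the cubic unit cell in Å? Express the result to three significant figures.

4.04 Å

M(LiF) = 25.94 g/mol; Z = 4 formula units per cell.
a³ = Z·M/(N_A·ρ) = 4 × 25.94 / (6.022 × 10²³ × 2.62) = 6.576 × 10^-23 cm³, so a = 4.036 × 10^-8 cm = 4.04 Å.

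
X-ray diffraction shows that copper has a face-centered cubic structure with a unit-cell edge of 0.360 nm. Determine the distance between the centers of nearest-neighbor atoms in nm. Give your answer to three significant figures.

In an FCC structure, atoms touch along the face diagonal, so √2·a = 4r; the nearest-neighbor distance equals 2r = 0.7071·a.
d = 0.7071 × 0.360 = 0.255 nm.

0.255 nm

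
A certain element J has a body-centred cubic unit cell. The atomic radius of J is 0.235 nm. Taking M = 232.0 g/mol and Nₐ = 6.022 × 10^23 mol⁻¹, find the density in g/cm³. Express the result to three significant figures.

In a BCC lattice, atoms touch along the body diagonal, so √3·a = 4r, giving a = 0.5427 nm = 5.427 × 10^-8 cm.
With Z = 2, ρ = Z·M/(N_A·a³) = 2 × 232.0 / (6.022 × 10²³ × 1.598 × 10^-22) = 4.820 g/cm³.

4.82 g/cm³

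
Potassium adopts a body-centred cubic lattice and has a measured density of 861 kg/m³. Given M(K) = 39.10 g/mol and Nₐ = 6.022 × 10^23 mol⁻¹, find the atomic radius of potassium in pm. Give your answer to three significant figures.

230 pm

For a BCC cell (Z = 2), a³ = Z·M/(N_A·ρ) = 2 × 39.10 / (6.022 × 10²³ × 0.8610) = 1.508 × 10^-22 cm³, so a = 5.323 × 10^-8 cm = 532.3 pm.
Atoms touch along the body diagonal, so √3·a = 4r, so r = 0.4330 × a = 230 pm.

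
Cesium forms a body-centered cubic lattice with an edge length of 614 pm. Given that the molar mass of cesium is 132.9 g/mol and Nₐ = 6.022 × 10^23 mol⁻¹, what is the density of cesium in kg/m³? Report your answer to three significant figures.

1910 kg/m³

A BCC unit cell contains Z = 2 atoms.
Cell volume: a³ = (614 pm)³ = (6.140 × 10^-8 cm)³ = 2.315 × 10^-22 cm³.
ρ = Z·M/(N_A·a³) = 2 × 132.9 / (6.022 × 10²³ × 2.315 × 10^-22) = 1.907 g/cm³ = 1910 kg/m³.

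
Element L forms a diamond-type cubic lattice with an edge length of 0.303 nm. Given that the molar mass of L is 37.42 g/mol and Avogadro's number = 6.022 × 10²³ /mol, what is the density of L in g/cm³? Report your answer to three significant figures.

A diamond cubic unit cell contains Z = 8 atoms.
Cell volume: a³ = (0.303 nm)³ = (3.030 × 10^-8 cm)³ = 2.782 × 10^-23 cm³.
ρ = Z·M/(N_A·a³) = 8 × 37.42 / (6.022 × 10²³ × 2.782 × 10^-23) = 17.87 g/cm³.

17.9 g/cm³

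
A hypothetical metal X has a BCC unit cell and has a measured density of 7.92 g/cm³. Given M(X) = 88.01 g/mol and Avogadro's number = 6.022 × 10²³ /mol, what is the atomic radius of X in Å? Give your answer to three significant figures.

1.44 Å

For a BCC cell (Z = 2), a³ = Z·M/(N_A·ρ) = 2 × 88.01 / (6.022 × 10²³ × 7.920) = 3.691 × 10^-23 cm³, so a = 3.329 × 10^-8 cm = 3.329 Å.
Atoms touch along the body diagonal, so √3·a = 4r, so r = 0.4330 × a = 1.44 Å.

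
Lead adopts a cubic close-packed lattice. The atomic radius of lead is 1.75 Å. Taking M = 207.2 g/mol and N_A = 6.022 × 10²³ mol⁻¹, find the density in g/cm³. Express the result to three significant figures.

11.3 g/cm³

In an FCC lattice, atoms touch along the face diagonal, so √2·a = 4r, giving a = 4.950 Å = 4.950 × 10^-8 cm.
With Z = 4, ρ = Z·M/(N_A·a³) = 4 × 207.2 / (6.022 × 10²³ × 1.213 × 10^-22) = 11.35 g/cm³.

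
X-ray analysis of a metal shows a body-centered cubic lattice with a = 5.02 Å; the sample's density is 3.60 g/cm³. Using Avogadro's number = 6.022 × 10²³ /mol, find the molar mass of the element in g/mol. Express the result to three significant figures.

A BCC cell has Z = 2 atoms; a = 5.020 × 10^-8 cm.
M = ρ·N_A·a³/Z = 3.60 × 6.022 × 10²³ × 1.265 × 10^-22 / 2 = 137 g/mol.

137 g/mol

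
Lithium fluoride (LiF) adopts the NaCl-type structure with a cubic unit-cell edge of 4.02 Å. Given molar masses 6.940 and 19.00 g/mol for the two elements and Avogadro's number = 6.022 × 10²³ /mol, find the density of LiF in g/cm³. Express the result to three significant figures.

2.65 g/cm³

The NaCl-type structure contains Z = 4 formula units per cell; M(LiF) = 6.940 + 19.00 = 25.94 g/mol.
a³ = (4.020 × 10^-8 cm)³ = 6.496 × 10^-23 cm³.
ρ = 4 × 25.94 / (6.022 × 10²³ × 6.496 × 10^-23) = 2.652 g/cm³.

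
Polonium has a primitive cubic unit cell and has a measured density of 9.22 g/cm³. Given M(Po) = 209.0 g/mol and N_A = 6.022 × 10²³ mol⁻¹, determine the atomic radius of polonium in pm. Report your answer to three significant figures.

168 pm

For a simple cubic cell (Z = 1), a³ = Z·M/(N_A·ρ) = 1 × 209.0 / (6.022 × 10²³ × 9.220) = 3.764 × 10^-23 cm³, so a = 3.351 × 10^-8 cm = 335.1 pm.
Atoms touch along the cell edge, so a = 2r, so r = 0.5000 × a = 168 pm.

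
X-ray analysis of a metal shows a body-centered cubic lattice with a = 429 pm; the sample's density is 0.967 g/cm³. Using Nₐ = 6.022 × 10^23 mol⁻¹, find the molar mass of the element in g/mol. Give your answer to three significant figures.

A BCC cell has Z = 2 atoms; a = 4.290 × 10^-8 cm.
M = ρ·N_A·a³/Z = 0.967 × 6.022 × 10²³ × 7.895 × 10^-23 / 2 = 23.0 g/mol.

23.0 g/mol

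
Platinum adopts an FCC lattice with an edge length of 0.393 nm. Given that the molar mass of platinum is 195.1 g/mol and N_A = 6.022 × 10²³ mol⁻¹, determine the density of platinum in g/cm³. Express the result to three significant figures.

An FCC unit cell contains Z = 4 atoms.
Cell volume: a³ = (0.393 nm)³ = (3.930 × 10^-8 cm)³ = 6.070 × 10^-23 cm³.
ρ = Z·M/(N_A·a³) = 4 × 195.1 / (6.022 × 10²³ × 6.070 × 10^-23) = 21.35 g/cm³.

21.4 g/cm³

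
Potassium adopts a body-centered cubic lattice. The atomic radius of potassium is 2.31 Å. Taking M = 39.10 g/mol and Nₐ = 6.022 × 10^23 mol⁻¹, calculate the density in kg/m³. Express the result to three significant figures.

In a BCC lattice, atoms touch along the body diagonal, so √3·a = 4r, giving a = 5.335 Å = 5.335 × 10^-8 cm.
With Z = 2, ρ = Z·M/(N_A·a³) = 2 × 39.10 / (6.022 × 10²³ × 1.518 × 10^-22) = 0.8553 g/cm³ = 855 kg/m³.

855 kg/m³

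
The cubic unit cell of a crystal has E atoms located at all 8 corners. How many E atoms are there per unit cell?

Corner atoms are shared by 8 cells (1/8 each).
Net atoms = 8 × 1/8 = 1 = 1.

1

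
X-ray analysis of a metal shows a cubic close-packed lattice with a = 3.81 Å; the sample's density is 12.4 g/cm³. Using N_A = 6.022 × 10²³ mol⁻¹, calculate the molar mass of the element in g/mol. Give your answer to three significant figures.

An FCC cell has Z = 4 atoms; a = 3.810 × 10^-8 cm.
M = ρ·N_A·a³/Z = 12.4 × 6.022 × 10²³ × 5.531 × 10^-23 / 4 = 103 g/mol.

103 g/mol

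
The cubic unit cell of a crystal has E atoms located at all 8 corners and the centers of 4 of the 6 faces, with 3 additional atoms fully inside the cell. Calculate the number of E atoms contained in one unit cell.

6

Corner atoms are shared by 8 cells (1/8 each), face atoms by 2 (1/2 each), interior atoms are unshared.
Net atoms = 8 × 1/8 + 4 × 1/2 + 3 = 1 + 2 + 3 = 6.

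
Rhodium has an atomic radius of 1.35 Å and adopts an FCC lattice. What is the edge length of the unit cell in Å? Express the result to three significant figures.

In an FCC lattice, atoms touch along the face diagonal, so √2·a = 4r.
a = 4r/√2 = 4 × 1.35 / 1.4142 = 3.82 Å.

3.82 Å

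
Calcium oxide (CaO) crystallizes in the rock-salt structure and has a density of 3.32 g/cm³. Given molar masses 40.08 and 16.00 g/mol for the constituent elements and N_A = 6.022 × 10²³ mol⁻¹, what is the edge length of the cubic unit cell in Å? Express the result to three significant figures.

4.82 Å

M(CaO) = 56.08 g/mol; Z = 4 formula units per cell.
a³ = Z·M/(N_A·ρ) = 4 × 56.08 / (6.022 × 10²³ × 3.32) = 1.122 × 10^-22 cm³, so a = 4.823 × 10^-8 cm = 4.82 Å.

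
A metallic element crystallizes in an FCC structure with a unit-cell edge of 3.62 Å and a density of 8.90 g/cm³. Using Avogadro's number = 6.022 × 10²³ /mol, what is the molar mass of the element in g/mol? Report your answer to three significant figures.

63.6 g/mol

An FCC cell has Z = 4 atoms; a = 3.620 × 10^-8 cm.
M = ρ·N_A·a³/Z = 8.90 × 6.022 × 10²³ × 4.744 × 10^-23 / 4 = 63.6 g/mol.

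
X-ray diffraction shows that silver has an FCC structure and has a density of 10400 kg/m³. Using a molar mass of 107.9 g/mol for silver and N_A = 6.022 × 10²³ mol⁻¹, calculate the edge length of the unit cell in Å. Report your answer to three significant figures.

4.10 Å

With Z = 4 atoms per FCC cell, a³ = Z·M/(N_A·ρ) = 4 × 107.9 / (6.022 × 10²³ × 10.40 g/cm³) = 6.891 × 10^-23 cm³.
a = (6.891 × 10^-23)^(1/3) = 4.100 × 10^-8 cm = 4.10 Å.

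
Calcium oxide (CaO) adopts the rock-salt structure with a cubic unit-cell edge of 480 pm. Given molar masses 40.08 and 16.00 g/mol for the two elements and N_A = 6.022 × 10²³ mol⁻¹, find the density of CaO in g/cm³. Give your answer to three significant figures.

3.37 g/cm³

The rock-salt structure contains Z = 4 formula units per cell; M(CaO) = 40.08 + 16.00 = 56.08 g/mol.
a³ = (4.800 × 10^-8 cm)³ = 1.106 × 10^-22 cm³.
ρ = 4 × 56.08 / (6.022 × 10²³ × 1.106 × 10^-22) = 3.368 g/cm³.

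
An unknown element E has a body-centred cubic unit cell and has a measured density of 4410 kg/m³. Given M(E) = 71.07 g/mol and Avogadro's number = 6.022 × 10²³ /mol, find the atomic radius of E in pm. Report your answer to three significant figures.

163 pm

For a BCC cell (Z = 2), a³ = Z·M/(N_A·ρ) = 2 × 71.07 / (6.022 × 10²³ × 4.410) = 5.352 × 10^-23 cm³, so a = 3.769 × 10^-8 cm = 376.9 pm.
Atoms touch along the body diagonal, so √3·a = 4r, so r = 0.4330 × a = 163 pm.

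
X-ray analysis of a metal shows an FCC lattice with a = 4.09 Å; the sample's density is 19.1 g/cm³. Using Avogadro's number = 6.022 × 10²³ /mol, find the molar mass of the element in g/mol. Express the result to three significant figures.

An FCC cell has Z = 4 atoms; a = 4.090 × 10^-8 cm.
M = ρ·N_A·a³/Z = 19.1 × 6.022 × 10²³ × 6.842 × 10^-23 / 4 = 197 g/mol.

197 g/mol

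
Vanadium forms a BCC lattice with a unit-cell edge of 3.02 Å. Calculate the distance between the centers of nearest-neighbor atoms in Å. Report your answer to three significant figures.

In a BCC structure, atoms touch along the body diagonal, so √3·a = 4r; the nearest-neighbor distance equals 2r = 0.8660·a.
d = 0.8660 × 3.02 = 2.62 Å.

2.62 Å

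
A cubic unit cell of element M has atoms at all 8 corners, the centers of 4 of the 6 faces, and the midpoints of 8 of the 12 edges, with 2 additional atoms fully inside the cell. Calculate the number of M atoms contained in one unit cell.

Corner atoms are shared by 8 cells (1/8 each), face atoms by 2 (1/2 each), edge atoms by 4 (1/4 each), interior atoms are unshared.
Net atoms = 8 × 1/8 + 4 × 1/2 + 8 × 1/4 + 2 = 1 + 2 + 2 + 2 = 7.

7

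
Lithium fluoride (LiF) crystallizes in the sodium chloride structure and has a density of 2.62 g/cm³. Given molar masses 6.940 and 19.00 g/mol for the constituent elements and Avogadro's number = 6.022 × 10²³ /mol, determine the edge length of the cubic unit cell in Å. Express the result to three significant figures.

4.04 Å

M(LiF) = 25.94 g/mol; Z = 4 formula units per cell.
a³ = Z·M/(N_A·ρ) = 4 × 25.94 / (6.022 × 10²³ × 2.62) = 6.576 × 10^-23 cm³, so a = 4.036 × 10^-8 cm = 4.04 Å.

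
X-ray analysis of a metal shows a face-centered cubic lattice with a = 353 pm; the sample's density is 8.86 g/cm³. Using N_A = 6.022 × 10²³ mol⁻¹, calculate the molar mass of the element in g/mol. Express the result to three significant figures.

An FCC cell has Z = 4 atoms; a = 3.530 × 10^-8 cm.
M = ρ·N_A·a³/Z = 8.86 × 6.022 × 10²³ × 4.399 × 10^-23 / 4 = 58.7 g/mol.

58.7 g/mol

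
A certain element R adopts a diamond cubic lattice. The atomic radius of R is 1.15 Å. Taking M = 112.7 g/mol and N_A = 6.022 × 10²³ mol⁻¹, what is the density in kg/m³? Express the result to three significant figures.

In a diamond cubic lattice, nearest neighbors lie along the body diagonal with √3·a = 8r, giving a = 5.312 Å = 5.312 × 10^-8 cm.
With Z = 8, ρ = Z·M/(N_A·a³) = 8 × 112.7 / (6.022 × 10²³ × 1.499 × 10^-22) = 9.991 g/cm³ = 9990 kg/m³.

9990 kg/m³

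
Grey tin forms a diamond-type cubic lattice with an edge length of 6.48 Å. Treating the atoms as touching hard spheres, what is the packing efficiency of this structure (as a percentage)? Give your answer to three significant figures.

In a diamond cubic lattice nearest neighbors lie along the body diagonal with √3·a = 8r, so r = 0.2165a = 1.403 Å.
Packing fraction = Z·(4/3)πr³ / a³ = 8 × (4/3)π × (1.403)³ / (6.48)³ = 0.3401 = 34.0%.

34.0%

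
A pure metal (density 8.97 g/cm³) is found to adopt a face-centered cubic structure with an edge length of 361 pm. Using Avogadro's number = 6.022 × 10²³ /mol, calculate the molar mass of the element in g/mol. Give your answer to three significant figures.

63.5 g/mol

An FCC cell has Z = 4 atoms; a = 3.610 × 10^-8 cm.
M = ρ·N_A·a³/Z = 8.97 × 6.022 × 10²³ × 4.705 × 10^-23 / 4 = 63.5 g/mol.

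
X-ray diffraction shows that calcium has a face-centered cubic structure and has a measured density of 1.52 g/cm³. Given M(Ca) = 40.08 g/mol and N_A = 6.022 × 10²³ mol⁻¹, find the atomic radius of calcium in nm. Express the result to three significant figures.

0.198 nm

For an FCC cell (Z = 4), a³ = Z·M/(N_A·ρ) = 4 × 40.08 / (6.022 × 10²³ × 1.520) = 1.751 × 10^-22 cm³, so a = 5.595 × 10^-8 cm = 0.5595 nm.
Atoms touch along the face diagonal, so √2·a = 4r, so r = 0.3536 × a = 0.198 nm.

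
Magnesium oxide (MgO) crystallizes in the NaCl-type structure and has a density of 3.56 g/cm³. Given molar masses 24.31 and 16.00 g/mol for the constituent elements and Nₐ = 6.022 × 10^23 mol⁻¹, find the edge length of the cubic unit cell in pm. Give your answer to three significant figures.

M(MgO) = 40.31 g/mol; Z = 4 formula units per cell.
a³ = Z·M/(N_A·ρ) = 4 × 40.31 / (6.022 × 10²³ × 3.56) = 7.521 × 10^-23 cm³, so a = 4.221 × 10^-8 cm = 422 pm.

422 pm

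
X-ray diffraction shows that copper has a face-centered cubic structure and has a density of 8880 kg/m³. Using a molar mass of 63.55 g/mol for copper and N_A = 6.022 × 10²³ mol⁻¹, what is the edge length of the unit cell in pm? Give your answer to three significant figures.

362 pm

With Z = 4 atoms per FCC cell, a³ = Z·M/(N_A·ρ) = 4 × 63.55 / (6.022 × 10²³ × 8.880 g/cm³) = 4.754 × 10^-23 cm³.
a = (4.754 × 10^-23)^(1/3) = 3.622 × 10^-8 cm = 362 pm.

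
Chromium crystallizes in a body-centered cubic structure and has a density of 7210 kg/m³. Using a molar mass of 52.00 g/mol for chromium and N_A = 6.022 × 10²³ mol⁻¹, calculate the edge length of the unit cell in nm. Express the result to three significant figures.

0.288 nm

With Z = 2 atoms per BCC cell, a³ = Z·M/(N_A·ρ) = 2 × 52.00 / (6.022 × 10²³ × 7.210 g/cm³) = 2.395 × 10^-23 cm³.
a = (2.395 × 10^-23)^(1/3) = 2.883 × 10^-8 cm = 0.288 nm.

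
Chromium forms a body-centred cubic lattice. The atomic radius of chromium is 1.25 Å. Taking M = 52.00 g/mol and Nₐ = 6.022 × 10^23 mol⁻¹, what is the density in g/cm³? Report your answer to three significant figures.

7.18 g/cm³

In a BCC lattice, atoms touch along the body diagonal, so √3·a = 4r, giving a = 2.887 Å = 2.887 × 10^-8 cm.
With Z = 2, ρ = Z·M/(N_A·a³) = 2 × 52.00 / (6.022 × 10²³ × 2.406 × 10^-23) = 7.179 g/cm³.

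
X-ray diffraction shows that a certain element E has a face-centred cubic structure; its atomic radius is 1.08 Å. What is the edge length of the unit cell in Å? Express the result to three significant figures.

3.05 Å

In an FCC lattice, atoms touch along the face diagonal, so √2·a = 4r.
a = 4r/√2 = 4 × 1.08 / 1.4142 = 3.05 Å.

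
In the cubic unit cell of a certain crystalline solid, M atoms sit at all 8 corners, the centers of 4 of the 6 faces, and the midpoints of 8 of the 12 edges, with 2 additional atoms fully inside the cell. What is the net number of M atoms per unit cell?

7

Corner atoms are shared by 8 cells (1/8 each), face atoms by 2 (1/2 each), edge atoms by 4 (1/4 each), interior atoms are unshared.
Net atoms = 8 × 1/8 + 4 × 1/2 + 8 × 1/4 + 2 = 1 + 2 + 2 + 2 = 7.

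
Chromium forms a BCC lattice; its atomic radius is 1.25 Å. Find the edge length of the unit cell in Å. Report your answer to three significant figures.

In a BCC lattice, atoms touch along the body diagonal, so √3·a = 4r.
a = 4r/√3 = 4 × 1.25 / 1.7321 = 2.89 Å.

2.89 Å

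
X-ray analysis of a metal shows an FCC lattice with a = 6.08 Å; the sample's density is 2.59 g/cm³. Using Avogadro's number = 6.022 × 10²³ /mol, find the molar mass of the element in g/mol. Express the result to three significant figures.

An FCC cell has Z = 4 atoms; a = 6.080 × 10^-8 cm.
M = ρ·N_A·a³/Z = 2.59 × 6.022 × 10²³ × 2.248 × 10^-22 / 4 = 87.6 g/mol.

87.6 g/mol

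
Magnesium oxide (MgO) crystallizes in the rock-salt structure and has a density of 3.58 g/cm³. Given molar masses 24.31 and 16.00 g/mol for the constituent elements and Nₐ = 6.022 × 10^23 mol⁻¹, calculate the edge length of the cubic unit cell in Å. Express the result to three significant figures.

4.21 Å

M(MgO) = 40.31 g/mol; Z = 4 formula units per cell.
a³ = Z·M/(N_A·ρ) = 4 × 40.31 / (6.022 × 10²³ × 3.58) = 7.479 × 10^-23 cm³, so a = 4.213 × 10^-8 cm = 4.21 Å.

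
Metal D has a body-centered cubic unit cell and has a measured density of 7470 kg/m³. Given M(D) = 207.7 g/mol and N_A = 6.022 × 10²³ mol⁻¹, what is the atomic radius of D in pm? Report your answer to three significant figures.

For a BCC cell (Z = 2), a³ = Z·M/(N_A·ρ) = 2 × 207.7 / (6.022 × 10²³ × 7.470) = 9.234 × 10^-23 cm³, so a = 4.520 × 10^-8 cm = 452.0 pm.
Atoms touch along the body diagonal, so √3·a = 4r, so r = 0.4330 × a = 196 pm.

196 pm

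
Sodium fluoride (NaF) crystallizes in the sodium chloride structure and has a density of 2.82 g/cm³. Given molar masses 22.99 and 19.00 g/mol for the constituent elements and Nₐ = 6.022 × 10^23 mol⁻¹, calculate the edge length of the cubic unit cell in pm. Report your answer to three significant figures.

M(NaF) = 41.99 g/mol; Z = 4 formula units per cell.
a³ = Z·M/(N_A·ρ) = 4 × 41.99 / (6.022 × 10²³ × 2.82) = 9.890 × 10^-23 cm³, so a = 4.625 × 10^-8 cm = 462 pm.

462 pm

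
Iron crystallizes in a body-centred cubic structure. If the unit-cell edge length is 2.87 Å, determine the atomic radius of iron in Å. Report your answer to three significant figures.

In a BCC lattice, atoms touch along the body diagonal, so √3·a = 4r.
r = √3·a/4 = 1.7321 × 2.87 / 4 = 1.24 Å.

1.24 Å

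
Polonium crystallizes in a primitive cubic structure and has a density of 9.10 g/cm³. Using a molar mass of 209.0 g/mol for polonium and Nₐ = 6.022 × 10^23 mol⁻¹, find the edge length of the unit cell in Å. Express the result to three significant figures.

With Z = 1 atom per simple cubic cell, a³ = Z·M/(N_A·ρ) = 1 × 209.0 / (6.022 × 10²³ × 9.100 g/cm³) = 3.814 × 10^-23 cm³.
a = (3.814 × 10^-23)^(1/3) = 3.366 × 10^-8 cm = 3.37 Å.

3.37 Å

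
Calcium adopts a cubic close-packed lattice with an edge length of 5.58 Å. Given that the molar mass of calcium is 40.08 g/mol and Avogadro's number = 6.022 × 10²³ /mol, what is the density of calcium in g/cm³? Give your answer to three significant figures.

1.53 g/cm³

An FCC unit cell contains Z = 4 atoms.
Cell volume: a³ = (5.58 Å)³ = (5.580 × 10^-8 cm)³ = 1.737 × 10^-22 cm³.
ρ = Z·M/(N_A·a³) = 4 × 40.08 / (6.022 × 10²³ × 1.737 × 10^-22) = 1.532 g/cm³.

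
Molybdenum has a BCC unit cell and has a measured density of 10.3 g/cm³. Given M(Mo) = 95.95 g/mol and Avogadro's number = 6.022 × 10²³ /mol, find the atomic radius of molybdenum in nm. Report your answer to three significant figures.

For a BCC cell (Z = 2), a³ = Z·M/(N_A·ρ) = 2 × 95.95 / (6.022 × 10²³ × 10.30) = 3.094 × 10^-23 cm³, so a = 3.139 × 10^-8 cm = 0.3139 nm.
Atoms touch along the body diagonal, so √3·a = 4r, so r = 0.4330 × a = 0.136 nm.

0.136 nm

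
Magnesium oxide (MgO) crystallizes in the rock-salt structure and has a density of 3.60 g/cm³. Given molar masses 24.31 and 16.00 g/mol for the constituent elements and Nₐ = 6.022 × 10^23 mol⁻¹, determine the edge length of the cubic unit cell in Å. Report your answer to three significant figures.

4.21 Å

M(MgO) = 40.31 g/mol; Z = 4 formula units per cell.
a³ = Z·M/(N_A·ρ) = 4 × 40.31 / (6.022 × 10²³ × 3.60) = 7.438 × 10^-23 cm³, so a = 4.205 × 10^-8 cm = 4.21 Å.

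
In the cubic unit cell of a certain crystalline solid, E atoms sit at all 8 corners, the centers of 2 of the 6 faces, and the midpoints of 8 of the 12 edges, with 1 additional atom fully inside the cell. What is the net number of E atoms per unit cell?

5

Corner atoms are shared by 8 cells (1/8 each), face atoms by 2 (1/2 each), edge atoms by 4 (1/4 each), interior atoms are unshared.
Net atoms = 8 × 1/8 + 2 × 1/2 + 8 × 1/4 + 1 = 1 + 1 + 2 + 1 = 5.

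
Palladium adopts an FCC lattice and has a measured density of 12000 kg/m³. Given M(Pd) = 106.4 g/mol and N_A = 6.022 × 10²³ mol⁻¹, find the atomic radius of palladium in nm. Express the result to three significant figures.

0.138 nm

For an FCC cell (Z = 4), a³ = Z·M/(N_A·ρ) = 4 × 106.4 / (6.022 × 10²³ × 12.00) = 5.890 × 10^-23 cm³, so a = 3.891 × 10^-8 cm = 0.3891 nm.
Atoms touch along the face diagonal, so √2·a = 4r, so r = 0.3536 × a = 0.138 nm.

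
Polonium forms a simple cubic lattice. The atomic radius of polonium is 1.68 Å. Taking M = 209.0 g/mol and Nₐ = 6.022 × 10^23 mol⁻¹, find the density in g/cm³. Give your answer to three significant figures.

In a simple cubic lattice, atoms touch along the cell edge, so a = 2r, giving a = 3.360 Å = 3.360 × 10^-8 cm.
With Z = 1, ρ = Z·M/(N_A·a³) = 1 × 209.0 / (6.022 × 10²³ × 3.793 × 10^-23) = 9.149 g/cm³.

9.15 g/cm³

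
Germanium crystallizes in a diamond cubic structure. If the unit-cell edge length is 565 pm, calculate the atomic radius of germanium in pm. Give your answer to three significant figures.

122 pm

In a diamond cubic lattice, nearest neighbors lie along the body diagonal with √3·a = 8r.
r = √3·a/8 = 1.7321 × 565 / 8 = 122 pm.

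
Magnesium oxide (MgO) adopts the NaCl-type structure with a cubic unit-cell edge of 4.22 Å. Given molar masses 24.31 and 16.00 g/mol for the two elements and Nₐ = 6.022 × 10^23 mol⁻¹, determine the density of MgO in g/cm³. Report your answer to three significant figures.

The NaCl-type structure contains Z = 4 formula units per cell; M(MgO) = 24.31 + 16.00 = 40.31 g/mol.
a³ = (4.220 × 10^-8 cm)³ = 7.515 × 10^-23 cm³.
ρ = 4 × 40.31 / (6.022 × 10²³ × 7.515 × 10^-23) = 3.563 g/cm³.

3.56 g/cm³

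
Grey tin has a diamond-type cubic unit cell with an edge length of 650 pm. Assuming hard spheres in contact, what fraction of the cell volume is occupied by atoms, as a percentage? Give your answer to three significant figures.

In a diamond cubic lattice nearest neighbors lie along the body diagonal with √3·a = 8r, so r = 0.2165a = 140.7 pm.
Packing fraction = Z·(4/3)πr³ / a³ = 8 × (4/3)π × (140.7)³ / (650)³ = 0.3401 = 34.0%.

34.0%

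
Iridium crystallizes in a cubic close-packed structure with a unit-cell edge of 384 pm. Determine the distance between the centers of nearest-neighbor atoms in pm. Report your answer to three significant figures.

In an FCC structure, atoms touch along the face diagonal, so √2·a = 4r; the nearest-neighbor distance equals 2r = 0.7071·a.
d = 0.7071 × 384 = 272 pm.

272 pm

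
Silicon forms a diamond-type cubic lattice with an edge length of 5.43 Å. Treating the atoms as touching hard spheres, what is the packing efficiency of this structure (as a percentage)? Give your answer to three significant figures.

34.0%

In a diamond cubic lattice nearest neighbors lie along the body diagonal with √3·a = 8r, so r = 0.2165a = 1.176 Å.
Packing fraction = Z·(4/3)πr³ / a³ = 8 × (4/3)π × (1.176)³ / (5.43)³ = 0.3401 = 34.0%.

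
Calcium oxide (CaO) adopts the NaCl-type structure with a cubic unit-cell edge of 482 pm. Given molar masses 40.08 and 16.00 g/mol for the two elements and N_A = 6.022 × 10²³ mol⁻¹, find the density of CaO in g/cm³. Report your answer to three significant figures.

The NaCl-type structure contains Z = 4 formula units per cell; M(CaO) = 40.08 + 16.00 = 56.08 g/mol.
a³ = (4.820 × 10^-8 cm)³ = 1.120 × 10^-22 cm³.
ρ = 4 × 56.08 / (6.022 × 10²³ × 1.120 × 10^-22) = 3.326 g/cm³.

3.33 g/cm³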